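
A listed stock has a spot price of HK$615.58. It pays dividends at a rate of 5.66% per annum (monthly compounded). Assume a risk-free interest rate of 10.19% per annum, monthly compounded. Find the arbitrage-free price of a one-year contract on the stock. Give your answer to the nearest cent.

HK$643.92

F = S · (1+r/12)^(12T) / (1+q/12)^(12T)
= 615.58 × 1.106796 / 1.058092 = 615.58 × 1.046030
F = HK$643.92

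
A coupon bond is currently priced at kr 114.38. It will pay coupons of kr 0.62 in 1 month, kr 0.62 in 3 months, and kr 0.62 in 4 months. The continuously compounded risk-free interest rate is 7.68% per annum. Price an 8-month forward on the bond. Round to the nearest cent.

kr 118.46

PV(coupons) I = 0.62·e^(−0.0768·1/12) + 0.62·e^(−0.0768·3/12) + 0.62·e^(−0.0768·4/12)
I = 0.6160 + 0.6082 + 0.6043 = 1.8285
F = (S − I)·e^(rT) = (114.38 − 1.8285) · e^(0.0768·8/12)
= 112.5515 · e^0.051200 = 112.5515 × 1.052533 = kr 118.46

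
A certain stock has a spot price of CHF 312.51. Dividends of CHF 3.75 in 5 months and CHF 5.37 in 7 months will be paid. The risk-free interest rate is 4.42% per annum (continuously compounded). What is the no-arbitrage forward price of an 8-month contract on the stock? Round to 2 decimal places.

PV(dividends) I = 3.75·e^(−0.0442·5/12) + 5.37·e^(−0.0442·7/12)
I = 3.6816 + 5.2333 = 8.9149
F = (S − I)·e^(rT) = (312.51 − 8.9149) · e^(0.0442·8/12)
= 303.5951 · e^0.029467 = 303.5951 × 1.029905 = CHF 312.67

CHF 312.67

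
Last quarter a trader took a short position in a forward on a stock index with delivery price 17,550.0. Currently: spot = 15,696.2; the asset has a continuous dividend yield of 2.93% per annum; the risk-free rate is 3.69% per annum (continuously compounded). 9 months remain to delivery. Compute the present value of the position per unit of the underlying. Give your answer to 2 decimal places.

Current fair forward for the remaining 9 months: F = S·e^((r − q)·T), (r − q) = 0.0369 − 0.0293 = 0.0076
F = 15696.2 · e^(0.0076 × 9/12) = 15696.2 × 1.00571628 = 15785.9239
Value of long forward = (F − K)·e^(−rT) = (15785.9239 − 17550.0) · e^(−0.0369·9/12)
= -1764.0761 × 0.97270444 = -1715.92
Short position value = −(long value) = 1715.92

1715.92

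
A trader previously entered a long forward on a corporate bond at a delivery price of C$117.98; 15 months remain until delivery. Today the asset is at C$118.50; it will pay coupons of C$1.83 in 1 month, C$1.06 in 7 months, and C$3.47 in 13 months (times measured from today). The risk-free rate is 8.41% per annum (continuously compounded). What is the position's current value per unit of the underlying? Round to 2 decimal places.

PV(remaining coupons) I = 1.83·e^(−0.0841·1/12) + 1.06·e^(−0.0841·7/12) + 3.47·e^(−0.0841·13/12) = 5.9943
Current forward F = (S − I)·e^(rT) = (118.50 − 5.9943)·e^(0.0841·15/12) = 112.5057 × 1.110849 = 124.9768
Value (long) = (F − K)·e^(−rT) = (124.9768 − 117.98) × 0.900212 = 6.2986
Value = C$6.30

C$6.30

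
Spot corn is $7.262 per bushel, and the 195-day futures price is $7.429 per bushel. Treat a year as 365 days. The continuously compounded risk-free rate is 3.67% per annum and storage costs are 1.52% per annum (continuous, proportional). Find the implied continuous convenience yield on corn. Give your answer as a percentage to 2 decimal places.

F = S·e^((r+u−y)T) ⇒ (r+u−y) = ln(F/S)/T
ln(7.429/7.262) = 0.022736; /T ⇒ 0.042557
y = r + u − ln(F/S)/T = 0.0367 + 0.0152 − 0.042557 = 0.009343
y = 0.93%

0.93%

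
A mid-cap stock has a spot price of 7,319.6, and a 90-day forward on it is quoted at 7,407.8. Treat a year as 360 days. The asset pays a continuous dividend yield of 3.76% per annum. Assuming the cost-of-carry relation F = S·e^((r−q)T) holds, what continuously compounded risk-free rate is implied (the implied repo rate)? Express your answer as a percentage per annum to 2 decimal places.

8.55%

From F = S·e^((r−q)T): (r − q) = ln(F/S)/T
ln(7407.8/7319.6) = ln(1.012050) = 0.011978
(r − q) = 0.011978 / (90/360) = 0.047912
r = ln(F/S)/T + q = 0.047912 + 0.0376 = 0.085512
r = 8.55%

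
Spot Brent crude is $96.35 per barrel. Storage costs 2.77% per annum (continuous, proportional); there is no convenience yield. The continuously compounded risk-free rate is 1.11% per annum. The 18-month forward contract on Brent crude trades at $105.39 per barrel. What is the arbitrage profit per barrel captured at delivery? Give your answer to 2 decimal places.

Fair forward: F* = S·e^(carry·T), with carry = (r + u) = 0.0111 + 0.0277 = 0.0388
F* = 96.35 · e^(0.0388 × 18/12) = 96.35 · e^0.058200 = 96.35 × 1.059927 = $102.1240
Market $105.39 > fair $102.1240: forward overpriced → cash-and-carry (buy spot, short the forward).
At maturity, profit = |F_mkt − F*| = |105.39 − 102.1240| = $3.27 per barrel

$3.27 per barrel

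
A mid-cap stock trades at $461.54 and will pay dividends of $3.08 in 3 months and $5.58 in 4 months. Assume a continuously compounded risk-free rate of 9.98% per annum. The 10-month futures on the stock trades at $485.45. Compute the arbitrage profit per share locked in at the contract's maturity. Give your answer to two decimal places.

PV(dividends) I = 3.08·e^(−0.0998·3/12) + 5.58·e^(−0.0998·4/12) = 8.4015
Fair futures F* = (S − I)·e^(rT) = (461.54 − 8.4015)·e^0.083167 = 453.1385 × 1.086723 = 492.4360
Market $485.45 < fair 492.4360: forward underpriced → reverse cash-and-carry (short the stock, invest proceeds at r, pay the dividends, go long the forward).
Profit at T = |F_mkt − F*| = |485.45 − 492.4360| = $6.99 per share

$6.99 per share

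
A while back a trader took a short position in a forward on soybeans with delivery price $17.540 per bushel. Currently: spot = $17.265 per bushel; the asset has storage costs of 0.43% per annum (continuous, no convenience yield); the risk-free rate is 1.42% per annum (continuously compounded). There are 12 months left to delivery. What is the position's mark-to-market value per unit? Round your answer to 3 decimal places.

Current fair forward for the remaining 12 months: F = S·e^((r + u)·T), (r + u) = 0.0142 + 0.0043 = 0.0185
F = 17.265 · e^(0.0185 × 12/12) = 17.265 × 1.018672 = 17.5874
Value of long forward = (F − K)·e^(−rT) = (17.5874 − 17.540) · e^(−0.0142·12/12)
= 0.0474 × 0.985900 = 0.047
Short position value = −(long value) = -$0.047

-$0.047 per bushel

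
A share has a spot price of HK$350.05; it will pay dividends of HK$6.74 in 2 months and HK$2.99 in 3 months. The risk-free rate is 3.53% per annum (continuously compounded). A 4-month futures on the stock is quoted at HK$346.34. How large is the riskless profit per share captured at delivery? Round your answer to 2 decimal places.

HK$1.93 per share

PV(dividends) I = 6.74·e^(−0.0353·2/12) + 2.99·e^(−0.0353·3/12) = 9.6642
Fair futures F* = (S − I)·e^(rT) = (350.05 − 9.6642)·e^0.011767 = 340.3858 × 1.011837 = 344.4149
Market HK$346.34 > fair 344.4149: forward overpriced → cash-and-carry (borrow at r, buy the stock and collect the dividends, short the forward).
Profit at T = |F_mkt − F*| = |346.34 − 344.4149| = HK$1.93 per share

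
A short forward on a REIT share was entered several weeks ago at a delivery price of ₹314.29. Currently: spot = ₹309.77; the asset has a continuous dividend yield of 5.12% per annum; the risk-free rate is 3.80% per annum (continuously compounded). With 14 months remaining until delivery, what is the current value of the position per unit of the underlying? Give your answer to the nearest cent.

₹8.85

Current fair forward for the remaining 14 months: F = S·e^((r − q)·T), (r − q) = 0.0380 − 0.0512 = -0.0132
F = 309.77 · e^(-0.0132 × 14/12) = 309.77 × 0.984718 = 305.0361
Value of long forward = (F − K)·e^(−rT) = (305.0361 − 314.29) · e^(−0.0380·14/12)
= -9.2539 × 0.956635 = -8.85
Short position value = −(long value) = ₹8.85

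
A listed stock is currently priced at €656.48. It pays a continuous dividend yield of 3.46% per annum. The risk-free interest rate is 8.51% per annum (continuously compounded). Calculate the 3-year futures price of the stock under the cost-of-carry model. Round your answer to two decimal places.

€763.87

F = S·e^((r − q)T) = 656.48 · e^((0.0851 − 0.0346) × 3)
= 656.48 · e^0.151500 = 656.48 × 1.163578
F = €763.87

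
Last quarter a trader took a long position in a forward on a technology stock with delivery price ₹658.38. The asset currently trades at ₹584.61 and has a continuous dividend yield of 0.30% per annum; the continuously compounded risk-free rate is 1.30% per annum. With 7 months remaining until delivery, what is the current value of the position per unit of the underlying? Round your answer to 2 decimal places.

-₹69.82

Current fair forward for the remaining 7 months: F = S·e^((r − q)·T), (r − q) = 0.0130 − 0.0030 = 0.0100
F = 584.61 · e^(0.0100 × 7/12) = 584.61 × 1.005850 = 588.0300
Value of long forward = (F − K)·e^(−rT) = (588.0300 − 658.38) · e^(−0.0130·7/12)
= -70.3500 × 0.992445 = -69.82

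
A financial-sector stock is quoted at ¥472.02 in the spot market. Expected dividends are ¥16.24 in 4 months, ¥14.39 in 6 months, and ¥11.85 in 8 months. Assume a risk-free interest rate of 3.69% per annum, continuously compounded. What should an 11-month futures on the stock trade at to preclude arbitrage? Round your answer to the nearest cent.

¥445.09

PV(dividends) I = 16.24·e^(−0.0369·4/12) + 14.39·e^(−0.0369·6/12) + 11.85·e^(−0.0369·8/12)
I = 16.0415 + 14.1269 + 11.5620 = 41.7304
F = (S − I)·e^(rT) = (472.02 − 41.7304) · e^(0.0369·11/12)
= 430.2896 · e^0.033825 = 430.2896 × 1.034404 = ¥445.09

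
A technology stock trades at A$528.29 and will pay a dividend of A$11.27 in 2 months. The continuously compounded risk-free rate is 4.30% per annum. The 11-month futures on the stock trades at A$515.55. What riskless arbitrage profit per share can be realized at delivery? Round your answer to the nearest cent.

A$22.34 per share

PV(dividends) I = 11.27·e^(−0.0430·2/12) = 11.1895
Fair futures F* = (S − I)·e^(rT) = (528.29 − 11.1895)·e^0.039417 = 517.1005 × 1.040204 = 537.8900
Market A$515.55 < fair 537.8900: forward underpriced → reverse cash-and-carry (short the stock, invest proceeds at r, pay the dividends, go long the forward).
Profit at T = |F_mkt − F*| = |515.55 − 537.8900| = A$22.34 per share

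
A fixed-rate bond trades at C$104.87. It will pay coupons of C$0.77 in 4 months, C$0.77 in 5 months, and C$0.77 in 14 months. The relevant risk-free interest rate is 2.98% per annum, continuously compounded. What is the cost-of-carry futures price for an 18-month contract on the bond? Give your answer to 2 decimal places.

C$107.29

PV(coupons) I = 0.77·e^(−0.0298·4/12) + 0.77·e^(−0.0298·5/12) + 0.77·e^(−0.0298·14/12)
I = 0.7624 + 0.7605 + 0.7437 = 2.2666
F = (S − I)·e^(rT) = (104.87 − 2.2666) · e^(0.0298·18/12)
= 102.6034 · e^0.044700 = 102.6034 × 1.045714 = C$107.29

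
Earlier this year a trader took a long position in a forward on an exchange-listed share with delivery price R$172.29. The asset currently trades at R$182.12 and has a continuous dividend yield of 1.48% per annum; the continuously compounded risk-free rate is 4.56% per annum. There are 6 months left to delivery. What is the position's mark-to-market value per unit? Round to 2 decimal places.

Current fair forward for the remaining 6 months: F = S·e^((r − q)·T), (r − q) = 0.0456 − 0.0148 = 0.0308
F = 182.12 · e^(0.0308 × 6/12) = 182.12 × 1.015519 = 184.9463
Value of long forward = (F − K)·e^(−rT) = (184.9463 − 172.29) · e^(−0.0456·6/12)
= 12.6563 × 0.977458 = 12.37

R$12.37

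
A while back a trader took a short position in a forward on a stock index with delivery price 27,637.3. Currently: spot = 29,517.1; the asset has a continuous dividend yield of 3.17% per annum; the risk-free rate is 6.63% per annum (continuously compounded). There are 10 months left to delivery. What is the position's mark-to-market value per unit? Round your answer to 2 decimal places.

Current fair forward for the remaining 10 months: F = S·e^((r − q)·T), (r − q) = 0.0663 − 0.0317 = 0.0346
F = 29517.1 · e^(0.0346 × 10/12) = 29517.1 × 1.02925304 = 30380.5649
Value of long forward = (F − K)·e^(−rT) = (30380.5649 − 27637.3) · e^(−0.0663·10/12)
= 2743.2649 × 0.94624856 = 2595.81
Short position value = −(long value) = -2595.81

-2595.81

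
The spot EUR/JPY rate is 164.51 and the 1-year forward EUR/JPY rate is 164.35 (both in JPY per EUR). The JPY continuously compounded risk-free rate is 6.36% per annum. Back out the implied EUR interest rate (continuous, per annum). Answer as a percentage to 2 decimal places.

6.46%

F = S·e^((r_JPY − r_EUR)T) ⇒ r_EUR = r_JPY − ln(F/S)/T
ln(164.35/164.51) = -0.000973; /(1) = -0.000973
r_EUR = 0.0636 + 0.000973 = 0.064573
r_EUR = 6.46%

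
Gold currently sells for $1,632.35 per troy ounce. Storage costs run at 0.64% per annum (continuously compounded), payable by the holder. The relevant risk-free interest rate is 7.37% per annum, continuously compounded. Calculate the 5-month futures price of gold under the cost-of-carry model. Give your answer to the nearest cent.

$1,687.75 per troy ounce

Net carry = r + u − y = 0.0737 + 0.0064 − 0.0000 = 0.0801
F = S·e^((r+u−y)T) = 1632.35 · e^(0.0801 × 5/12) = 1632.35 · e^0.03337500
= 1632.35 × 1.03393819 = $1,687.75 per troy ounce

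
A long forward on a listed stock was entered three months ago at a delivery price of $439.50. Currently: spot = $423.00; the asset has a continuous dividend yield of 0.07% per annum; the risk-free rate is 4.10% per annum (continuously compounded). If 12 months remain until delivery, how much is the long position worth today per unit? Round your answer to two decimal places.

$0.86

Current fair forward for the remaining 12 months: F = S·e^((r − q)·T), (r − q) = 0.0410 − 0.0007 = 0.0403
F = 423.00 · e^(0.0403 × 12/12) = 423.00 × 1.041123 = 440.3950
Value of long forward = (F − K)·e^(−rT) = (440.3950 − 439.50) · e^(−0.0410·12/12)
= 0.8950 × 0.959829 = 0.86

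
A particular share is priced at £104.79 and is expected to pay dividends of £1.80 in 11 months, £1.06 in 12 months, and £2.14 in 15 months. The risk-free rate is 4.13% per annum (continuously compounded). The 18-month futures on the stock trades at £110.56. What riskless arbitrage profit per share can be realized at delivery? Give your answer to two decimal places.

PV(dividends) I = 1.80·e^(−0.0413·11/12) + 1.06·e^(−0.0413·12/12) + 2.14·e^(−0.0413·15/12) = 4.7826
Fair futures F* = (S − I)·e^(rT) = (104.79 − 4.7826)·e^0.061950 = 100.0074 × 1.063909 = 106.3988
Market £110.56 > fair 106.3988: forward overpriced → cash-and-carry (borrow at r, buy the stock and collect the dividends, short the forward).
Profit at T = |F_mkt − F*| = |110.56 − 106.3988| = £4.16 per share

£4.16 per share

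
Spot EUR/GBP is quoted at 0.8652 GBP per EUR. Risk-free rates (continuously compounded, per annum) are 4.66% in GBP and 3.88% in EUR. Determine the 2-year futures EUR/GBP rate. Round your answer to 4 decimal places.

0.8788

F = S·e^((r_GBP − r_EUR)T) = 0.8652 · e^((0.0466 − 0.0388) × 2)
= 0.8652 · e^0.015600 = 0.8652 × 1.015722
F = 0.8788 GBP per EUR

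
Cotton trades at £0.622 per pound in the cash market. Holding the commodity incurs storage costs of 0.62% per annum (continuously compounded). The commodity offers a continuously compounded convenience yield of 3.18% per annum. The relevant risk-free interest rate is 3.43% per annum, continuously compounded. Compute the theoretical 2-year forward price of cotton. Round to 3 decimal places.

£0.633 per pound

Net carry = r + u − y = 0.0343 + 0.0062 − 0.0318 = 0.0087
F = S·e^((r+u−y)T) = 0.622 · e^(0.0087 × 2) = 0.622 · e^0.017400
= 0.622 × 1.017552 = £0.633 per pound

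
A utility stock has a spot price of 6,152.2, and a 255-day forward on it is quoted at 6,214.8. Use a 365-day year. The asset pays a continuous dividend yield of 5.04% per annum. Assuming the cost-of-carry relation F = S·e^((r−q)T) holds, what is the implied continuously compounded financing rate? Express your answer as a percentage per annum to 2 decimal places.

6.49%

From F = S·e^((r−q)T): (r − q) = ln(F/S)/T
ln(6214.8/6152.2) = ln(1.010175) = 0.010124
(r − q) = 0.010124 / (255/365) = 0.014491
r = ln(F/S)/T + q = 0.014491 + 0.0504 = 0.064891
r = 6.49%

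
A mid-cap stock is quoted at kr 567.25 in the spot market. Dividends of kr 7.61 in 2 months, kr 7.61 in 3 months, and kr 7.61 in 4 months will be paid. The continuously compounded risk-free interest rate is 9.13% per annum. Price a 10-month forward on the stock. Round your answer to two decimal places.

PV(dividends) I = 7.61·e^(−0.0913·2/12) + 7.61·e^(−0.0913·3/12) + 7.61·e^(−0.0913·4/12)
I = 7.4951 + 7.4383 + 7.3819 = 22.3153
F = (S − I)·e^(rT) = (567.25 − 22.3153) · e^(0.0913·10/12)
= 544.9347 · e^0.076083 = 544.9347 × 1.079052 = kr 588.01

kr 588.01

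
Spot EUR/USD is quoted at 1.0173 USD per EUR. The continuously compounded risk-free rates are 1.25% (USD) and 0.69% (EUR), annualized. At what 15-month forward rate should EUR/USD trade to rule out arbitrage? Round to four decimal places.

F = S·e^((r_USD − r_EUR)T) = 1.0173 · e^((0.0125 − 0.0069) × 15/12)
= 1.0173 · e^0.007000 = 1.0173 × 1.007025
F = 1.0244 USD per EUR

1.0244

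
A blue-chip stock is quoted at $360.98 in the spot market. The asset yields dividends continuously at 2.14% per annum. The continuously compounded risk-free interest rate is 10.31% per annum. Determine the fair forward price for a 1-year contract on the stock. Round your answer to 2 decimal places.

$391.71

F = S·e^((r − q)T) = 360.98 · e^((0.1031 − 0.0214) × 1)
= 360.98 · e^0.081700 = 360.98 × 1.085130
F = $391.71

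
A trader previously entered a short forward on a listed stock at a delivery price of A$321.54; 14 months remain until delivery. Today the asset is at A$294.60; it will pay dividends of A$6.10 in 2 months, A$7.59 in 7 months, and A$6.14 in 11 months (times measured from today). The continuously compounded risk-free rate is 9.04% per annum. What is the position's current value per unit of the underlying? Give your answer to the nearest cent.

PV(remaining dividends) I = 6.10·e^(−0.0904·2/12) + 7.59·e^(−0.0904·7/12) + 6.14·e^(−0.0904·11/12) = 18.8606
Current forward F = (S − I)·e^(rT) = (294.60 − 18.8606)·e^(0.0904·14/12) = 275.7394 × 1.111229 = 306.4096
Value (long) = (F − K)·e^(−rT) = (306.4096 − 321.54) × 0.899904 = -13.6159
Short position value = −(long value) = A$13.62

A$13.62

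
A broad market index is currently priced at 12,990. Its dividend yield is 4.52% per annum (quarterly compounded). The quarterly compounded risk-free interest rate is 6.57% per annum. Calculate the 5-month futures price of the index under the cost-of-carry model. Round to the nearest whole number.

F = S · (1+r/4)^(4T) / (1+q/4)^(4T)
= 12990 × 1.027525 / 1.018904 = 12990 × 1.008461
F = 13,100

13,100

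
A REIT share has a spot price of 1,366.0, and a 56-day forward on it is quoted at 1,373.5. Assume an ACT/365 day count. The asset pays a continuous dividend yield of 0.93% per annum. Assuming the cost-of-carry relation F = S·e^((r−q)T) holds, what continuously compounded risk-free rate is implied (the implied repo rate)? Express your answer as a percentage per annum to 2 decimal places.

4.50%

From F = S·e^((r−q)T): (r − q) = ln(F/S)/T
ln(1373.5/1366.0) = ln(1.005490) = 0.005475
(r − q) = 0.005475 / (56/365) = 0.035685
r = ln(F/S)/T + q = 0.035685 + 0.0093 = 0.044985
r = 4.50%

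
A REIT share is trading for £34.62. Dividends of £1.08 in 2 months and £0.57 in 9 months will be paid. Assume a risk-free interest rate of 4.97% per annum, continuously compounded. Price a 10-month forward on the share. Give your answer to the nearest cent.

£34.40

PV(dividends) I = 1.08·e^(−0.0497·2/12) + 0.57·e^(−0.0497·9/12)
I = 1.0711 + 0.5491 = 1.6202
F = (S − I)·e^(rT) = (34.62 − 1.6202) · e^(0.0497·10/12)
= 32.9998 · e^0.041417 = 32.9998 × 1.042287 = £34.40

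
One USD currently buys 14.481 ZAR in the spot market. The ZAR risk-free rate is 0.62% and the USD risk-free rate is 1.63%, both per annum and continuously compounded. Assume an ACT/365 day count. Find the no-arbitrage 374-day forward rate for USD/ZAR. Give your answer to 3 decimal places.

F = S·e^((r_ZAR − r_USD)T) = 14.481 · e^((0.0062 − 0.0163) × 374/365)
= 14.481 · e^-0.010349 = 14.481 × 0.989704
F = 14.332 ZAR per USD

14.332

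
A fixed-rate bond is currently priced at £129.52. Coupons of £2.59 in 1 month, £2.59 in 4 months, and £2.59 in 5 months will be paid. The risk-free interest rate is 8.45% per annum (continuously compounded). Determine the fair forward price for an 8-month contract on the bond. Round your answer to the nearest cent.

PV(coupons) I = 2.59·e^(−0.0845·1/12) + 2.59·e^(−0.0845·4/12) + 2.59·e^(−0.0845·5/12)
I = 2.5718 + 2.5181 + 2.5004 = 7.5903
F = (S − I)·e^(rT) = (129.52 − 7.5903) · e^(0.0845·8/12)
= 121.9297 · e^0.056333 = 121.9297 × 1.057950 = £129.00

£129.00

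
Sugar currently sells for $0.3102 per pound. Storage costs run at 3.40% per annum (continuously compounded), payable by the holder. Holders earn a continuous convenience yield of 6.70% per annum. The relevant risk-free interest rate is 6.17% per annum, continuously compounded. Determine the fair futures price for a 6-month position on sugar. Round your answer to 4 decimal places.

$0.3147 per pound

Net carry = r + u − y = 0.0617 + 0.0340 − 0.0670 = 0.0287
F = S·e^((r+u−y)T) = 0.3102 · e^(0.0287 × 6/12) = 0.3102 · e^0.014350
= 0.3102 × 1.014453 = $0.3147 per pound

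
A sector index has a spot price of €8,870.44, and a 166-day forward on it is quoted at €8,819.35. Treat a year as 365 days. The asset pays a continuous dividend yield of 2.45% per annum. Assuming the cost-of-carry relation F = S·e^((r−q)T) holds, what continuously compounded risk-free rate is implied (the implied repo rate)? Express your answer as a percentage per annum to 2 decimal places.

From F = S·e^((r−q)T): (r − q) = ln(F/S)/T
ln(8819.35/8870.44) = ln(0.994240) = -0.005777
(r − q) = -0.005777 / (166/365) = -0.012702
r = ln(F/S)/T + q = -0.012702 + 0.0245 = 0.011798
r = 1.18%

1.18%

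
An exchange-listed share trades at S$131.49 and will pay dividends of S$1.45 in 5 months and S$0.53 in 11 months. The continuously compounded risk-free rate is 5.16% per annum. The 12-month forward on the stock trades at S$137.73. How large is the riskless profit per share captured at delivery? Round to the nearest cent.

S$1.30 per share

PV(dividends) I = 1.45·e^(−0.0516·5/12) + 0.53·e^(−0.0516·11/12) = 1.9247
Fair forward F* = (S − I)·e^(rT) = (131.49 − 1.9247)·e^0.051600 = 129.5653 × 1.052954 = 136.4263
Market S$137.73 > fair 136.4263: forward overpriced → cash-and-carry (borrow at r, buy the stock and collect the dividends, short the forward).
Profit at T = |F_mkt − F*| = |137.73 − 136.4263| = S$1.30 per share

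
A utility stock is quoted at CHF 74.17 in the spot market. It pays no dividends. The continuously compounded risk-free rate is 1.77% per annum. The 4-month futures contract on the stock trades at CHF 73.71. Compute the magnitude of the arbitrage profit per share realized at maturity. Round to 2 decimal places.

Fair futures: F* = S·e^(carry·T), with carry = r = 0.0177
F* = 74.17 · e^(0.0177 × 4/12) = 74.17 · e^0.005900 = 74.17 × 1.005917 = CHF 74.6089
Market CHF 73.71 < fair CHF 74.6089: forward underpriced → reverse cash-and-carry (short spot, go long the forward).
At maturity, profit = |F_mkt − F*| = |73.71 − 74.6089| = CHF 0.90 per share

CHF 0.90 per share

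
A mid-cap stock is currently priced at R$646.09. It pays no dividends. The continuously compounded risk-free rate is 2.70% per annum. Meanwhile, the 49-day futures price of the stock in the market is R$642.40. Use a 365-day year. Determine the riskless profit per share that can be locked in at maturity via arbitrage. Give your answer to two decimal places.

Fair futures: F* = S·e^(carry·T), with carry = r = 0.0270
F* = 646.09 · e^(0.0270 × 49/365) = 646.09 · e^0.003625 = 646.09 × 1.003632 = R$648.4366
Market R$642.40 < fair R$648.4366: forward underpriced → reverse cash-and-carry (short spot, go long the forward).
At maturity, profit = |F_mkt − F*| = |642.40 − 648.4366| = R$6.04 per share

R$6.04 per share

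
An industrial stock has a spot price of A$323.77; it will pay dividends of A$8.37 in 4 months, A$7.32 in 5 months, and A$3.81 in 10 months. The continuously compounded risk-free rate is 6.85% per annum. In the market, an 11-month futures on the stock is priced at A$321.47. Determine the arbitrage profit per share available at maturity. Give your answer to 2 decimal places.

A$3.16 per share

PV(dividends) I = 8.37·e^(−0.0685·4/12) + 7.32·e^(−0.0685·5/12) + 3.81·e^(−0.0685·10/12) = 18.8937
Fair futures F* = (S − I)·e^(rT) = (323.77 − 18.8937)·e^0.062792 = 304.8763 × 1.064805 = 324.6338
Market A$321.47 < fair 324.6338: forward underpriced → reverse cash-and-carry (short the stock, invest proceeds at r, pay the dividends, go long the forward).
Profit at T = |F_mkt − F*| = |321.47 − 324.6338| = A$3.16 per share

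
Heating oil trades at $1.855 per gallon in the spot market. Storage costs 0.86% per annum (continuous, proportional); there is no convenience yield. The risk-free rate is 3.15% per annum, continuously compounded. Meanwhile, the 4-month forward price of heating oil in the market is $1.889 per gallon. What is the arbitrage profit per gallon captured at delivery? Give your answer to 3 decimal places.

$0.009 per gallon

Fair forward: F* = S·e^(carry·T), with carry = (r + u) = 0.0315 + 0.0086 = 0.0401
F* = 1.855 · e^(0.0401 × 4/12) = 1.855 · e^0.013367 = 1.855 × 1.013457 = $1.8800
Market $1.889 > fair $1.8800: forward overpriced → cash-and-carry (buy spot, short the forward).
At maturity, profit = |F_mkt − F*| = |1.889 − 1.8800| = $0.009 per gallon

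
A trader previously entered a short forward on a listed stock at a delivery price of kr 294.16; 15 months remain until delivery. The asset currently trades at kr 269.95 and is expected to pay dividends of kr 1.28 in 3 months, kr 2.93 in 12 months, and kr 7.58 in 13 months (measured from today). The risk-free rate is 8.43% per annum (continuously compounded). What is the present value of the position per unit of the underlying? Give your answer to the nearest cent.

kr 5.66

PV(remaining dividends) I = 1.28·e^(−0.0843·3/12) + 2.93·e^(−0.0843·12/12) + 7.58·e^(−0.0843·13/12) = 10.8649
Current forward F = (S − I)·e^(rT) = (269.95 − 10.8649)·e^(0.0843·15/12) = 259.0851 × 1.111127 = 287.8764
Value (long) = (F − K)·e^(−rT) = (287.8764 − 294.16) × 0.899987 = -5.6552
Short position value = −(long value) = kr 5.66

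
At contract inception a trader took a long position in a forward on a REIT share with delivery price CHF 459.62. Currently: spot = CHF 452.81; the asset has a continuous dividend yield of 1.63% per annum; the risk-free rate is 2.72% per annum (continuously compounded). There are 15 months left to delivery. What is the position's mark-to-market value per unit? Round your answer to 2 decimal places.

-CHF 0.58

Current fair forward for the remaining 15 months: F = S·e^((r − q)·T), (r − q) = 0.0272 − 0.0163 = 0.0109
F = 452.81 · e^(0.0109 × 15/12) = 452.81 × 1.013718 = 459.0216
Value of long forward = (F − K)·e^(−rT) = (459.0216 − 459.62) · e^(−0.0272·15/12)
= -0.5984 × 0.966572 = -0.58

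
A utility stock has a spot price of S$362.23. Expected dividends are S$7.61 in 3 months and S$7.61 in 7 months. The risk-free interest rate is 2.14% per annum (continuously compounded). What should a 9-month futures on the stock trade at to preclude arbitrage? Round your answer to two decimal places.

PV(dividends) I = 7.61·e^(−0.0214·3/12) + 7.61·e^(−0.0214·7/12)
I = 7.5694 + 7.5156 = 15.0850
F = (S − I)·e^(rT) = (362.23 − 15.0850) · e^(0.0214·9/12)
= 347.1450 · e^0.016050 = 347.1450 × 1.016179 = S$352.76

S$352.76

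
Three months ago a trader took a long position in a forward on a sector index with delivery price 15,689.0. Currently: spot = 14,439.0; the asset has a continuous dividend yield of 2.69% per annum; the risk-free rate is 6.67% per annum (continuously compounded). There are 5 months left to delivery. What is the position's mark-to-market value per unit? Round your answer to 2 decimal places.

Current fair forward for the remaining 5 months: F = S·e^((r − q)·T), (r − q) = 0.0667 − 0.0269 = 0.0398
F = 14439.0 · e^(0.0398 × 5/12) = 14439.0 × 1.01672160 = 14680.4432
Value of long forward = (F − K)·e^(−rT) = (14680.4432 − 15689.0) · e^(−0.0667·5/12)
= -1008.5568 × 0.97259097 = -980.91

-980.91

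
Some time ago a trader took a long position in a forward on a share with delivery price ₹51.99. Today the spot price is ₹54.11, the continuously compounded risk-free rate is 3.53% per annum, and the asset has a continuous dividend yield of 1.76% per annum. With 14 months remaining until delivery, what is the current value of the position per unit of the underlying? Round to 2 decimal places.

Current fair forward for the remaining 14 months: F = S·e^((r − q)·T), (r − q) = 0.0353 − 0.0176 = 0.0177
F = 54.11 · e^(0.0177 × 14/12) = 54.11 × 1.020865 = 55.2390
Value of long forward = (F − K)·e^(−rT) = (55.2390 − 51.99) · e^(−0.0353·14/12)
= 3.2490 × 0.959653 = 3.12

₹3.12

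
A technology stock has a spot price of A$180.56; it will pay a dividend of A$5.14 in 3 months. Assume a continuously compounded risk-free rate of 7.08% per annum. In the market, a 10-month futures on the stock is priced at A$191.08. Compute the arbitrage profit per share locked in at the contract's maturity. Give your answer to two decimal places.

PV(dividends) I = 5.14·e^(−0.0708·3/12) = 5.0498
Fair futures F* = (S − I)·e^(rT) = (180.56 − 5.0498)·e^0.059000 = 175.5102 × 1.060775 = 186.1768
Market A$191.08 > fair 186.1768: forward overpriced → cash-and-carry (borrow at r, buy the stock and collect the dividends, short the forward).
Profit at T = |F_mkt − F*| = |191.08 − 186.1768| = A$4.90 per share

A$4.90 per share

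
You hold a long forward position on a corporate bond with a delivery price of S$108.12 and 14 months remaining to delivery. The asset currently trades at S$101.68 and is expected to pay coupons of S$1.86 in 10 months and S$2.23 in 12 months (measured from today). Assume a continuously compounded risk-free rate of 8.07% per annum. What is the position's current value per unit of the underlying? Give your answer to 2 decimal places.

-S$0.52

PV(remaining coupons) I = 1.86·e^(−0.0807·10/12) + 2.23·e^(−0.0807·12/12) = 3.7961
Current forward F = (S − I)·e^(rT) = (101.68 − 3.7961)·e^(0.0807·14/12) = 97.8839 × 1.098725 = 107.5475
Value (long) = (F − K)·e^(−rT) = (107.5475 − 108.12) × 0.910146 = -0.5211
Value = -S$0.52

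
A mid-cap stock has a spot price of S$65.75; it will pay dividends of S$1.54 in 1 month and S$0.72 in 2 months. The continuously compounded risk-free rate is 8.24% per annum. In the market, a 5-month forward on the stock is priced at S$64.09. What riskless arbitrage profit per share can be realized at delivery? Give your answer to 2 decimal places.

S$1.64 per share

PV(dividends) I = 1.54·e^(−0.0824·1/12) + 0.72·e^(−0.0824·2/12) = 2.2396
Fair forward F* = (S − I)·e^(rT) = (65.75 − 2.2396)·e^0.034333 = 63.5104 × 1.034929 = 65.7288
Market S$64.09 < fair 65.7288: forward underpriced → reverse cash-and-carry (short the stock, invest proceeds at r, pay the dividends, go long the forward).
Profit at T = |F_mkt − F*| = |64.09 − 65.7288| = S$1.64 per share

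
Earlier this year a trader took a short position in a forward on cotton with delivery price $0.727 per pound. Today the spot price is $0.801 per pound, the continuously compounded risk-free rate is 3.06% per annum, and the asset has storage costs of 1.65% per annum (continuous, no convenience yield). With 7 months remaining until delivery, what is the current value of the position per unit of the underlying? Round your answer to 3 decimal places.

Current fair forward for the remaining 7 months: F = S·e^((r + u)·T), (r + u) = 0.0306 + 0.0165 = 0.0471
F = 0.801 · e^(0.0471 × 7/12) = 0.801 × 1.027856 = 0.8233
Value of long forward = (F − K)·e^(−rT) = (0.8233 − 0.727) · e^(−0.0306·7/12)
= 0.0963 × 0.982308 = 0.095
Short position value = −(long value) = -$0.095

-$0.095 per pound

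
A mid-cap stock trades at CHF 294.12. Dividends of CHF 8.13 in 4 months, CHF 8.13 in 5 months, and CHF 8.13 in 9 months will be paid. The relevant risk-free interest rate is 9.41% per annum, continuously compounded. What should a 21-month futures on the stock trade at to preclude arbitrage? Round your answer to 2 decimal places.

CHF 319.33

PV(dividends) I = 8.13·e^(−0.0941·4/12) + 8.13·e^(−0.0941·5/12) + 8.13·e^(−0.0941·9/12)
I = 7.8789 + 7.8174 + 7.5760 = 23.2723
F = (S − I)·e^(rT) = (294.12 − 23.2723) · e^(0.0941·21/12)
= 270.8477 · e^0.164675 = 270.8477 × 1.179010 = CHF 319.33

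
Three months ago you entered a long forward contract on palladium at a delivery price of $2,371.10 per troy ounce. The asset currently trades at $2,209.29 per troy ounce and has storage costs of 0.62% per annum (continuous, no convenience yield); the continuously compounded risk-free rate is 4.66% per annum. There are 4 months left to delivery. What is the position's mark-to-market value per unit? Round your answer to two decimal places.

Current fair forward for the remaining 4 months: F = S·e^((r + u)·T), (r + u) = 0.0466 + 0.0062 = 0.0528
F = 2209.29 · e^(0.0528 × 4/12) = 2209.29 × 1.01775579 = 2248.5177
Value of long forward = (F − K)·e^(−rT) = (2248.5177 − 2371.10) · e^(−0.0466·4/12)
= -122.5823 × 0.98458669 = -120.69

-$120.69 per troy ounce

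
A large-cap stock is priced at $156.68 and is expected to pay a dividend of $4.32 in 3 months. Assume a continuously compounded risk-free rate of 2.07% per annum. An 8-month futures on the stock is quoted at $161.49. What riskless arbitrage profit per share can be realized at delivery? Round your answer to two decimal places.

$6.99 per share

PV(dividends) I = 4.32·e^(−0.0207·3/12) = 4.2977
Fair futures F* = (S − I)·e^(rT) = (156.68 − 4.2977)·e^0.013800 = 152.3823 × 1.013896 = 154.4998
Market $161.49 > fair 154.4998: forward overpriced → cash-and-carry (borrow at r, buy the stock and collect the dividends, short the forward).
Profit at T = |F_mkt − F*| = |161.49 − 154.4998| = $6.99 per share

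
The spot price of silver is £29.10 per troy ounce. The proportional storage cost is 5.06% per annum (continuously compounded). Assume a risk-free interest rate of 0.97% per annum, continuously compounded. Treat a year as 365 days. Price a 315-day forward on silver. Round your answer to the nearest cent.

£30.65 per troy ounce

Net carry = r + u − y = 0.0097 + 0.0506 − 0.0000 = 0.0603
F = S·e^((r+u−y)T) = 29.10 · e^(0.0603 × 315/365) = 29.10 · e^0.052040
= 29.10 × 1.053418 = £30.65 per troy ounce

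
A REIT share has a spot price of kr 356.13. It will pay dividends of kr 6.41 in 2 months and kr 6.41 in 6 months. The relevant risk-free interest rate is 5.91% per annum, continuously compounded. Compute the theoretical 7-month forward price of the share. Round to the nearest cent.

kr 355.61

PV(dividends) I = 6.41·e^(−0.0591·2/12) + 6.41·e^(−0.0591·6/12)
I = 6.3472 + 6.2234 = 12.5706
F = (S − I)·e^(rT) = (356.13 − 12.5706) · e^(0.0591·7/12)
= 343.5594 · e^0.034475 = 343.5594 × 1.035076 = kr 355.61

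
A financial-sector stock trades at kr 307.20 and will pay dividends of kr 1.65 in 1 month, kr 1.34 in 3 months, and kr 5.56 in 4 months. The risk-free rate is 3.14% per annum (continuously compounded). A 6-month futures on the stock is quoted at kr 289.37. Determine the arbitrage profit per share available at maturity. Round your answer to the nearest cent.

kr 14.08 per share

PV(dividends) I = 1.65·e^(−0.0314·1/12) + 1.34·e^(−0.0314·3/12) + 5.56·e^(−0.0314·4/12) = 8.4773
Fair futures F* = (S − I)·e^(rT) = (307.20 − 8.4773)·e^0.015700 = 298.7227 × 1.015824 = 303.4497
Market kr 289.37 < fair 303.4497: forward underpriced → reverse cash-and-carry (short the stock, invest proceeds at r, pay the dividends, go long the forward).
Profit at T = |F_mkt − F*| = |289.37 − 303.4497| = kr 14.08 per share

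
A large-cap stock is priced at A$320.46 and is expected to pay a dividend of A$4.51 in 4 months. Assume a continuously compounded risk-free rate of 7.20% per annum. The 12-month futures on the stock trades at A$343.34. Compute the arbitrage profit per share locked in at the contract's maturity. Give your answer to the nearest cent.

PV(dividends) I = 4.51·e^(−0.0720·4/12) = 4.4030
Fair futures F* = (S − I)·e^(rT) = (320.46 − 4.4030)·e^0.072000 = 316.0570 × 1.074655 = 339.6522
Market A$343.34 > fair 339.6522: forward overpriced → cash-and-carry (borrow at r, buy the stock and collect the dividends, short the forward).
Profit at T = |F_mkt − F*| = |343.34 − 339.6522| = A$3.69 per share

A$3.69 per share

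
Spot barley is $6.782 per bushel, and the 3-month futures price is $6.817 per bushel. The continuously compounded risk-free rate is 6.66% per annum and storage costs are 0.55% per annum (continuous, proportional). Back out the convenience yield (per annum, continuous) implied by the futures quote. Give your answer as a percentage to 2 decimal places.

F = S·e^((r+u−y)T) ⇒ (r+u−y) = ln(F/S)/T
ln(6.817/6.782) = 0.005147; /T ⇒ 0.020588
y = r + u − ln(F/S)/T = 0.0666 + 0.0055 − 0.020588 = 0.051512
y = 5.15%

5.15%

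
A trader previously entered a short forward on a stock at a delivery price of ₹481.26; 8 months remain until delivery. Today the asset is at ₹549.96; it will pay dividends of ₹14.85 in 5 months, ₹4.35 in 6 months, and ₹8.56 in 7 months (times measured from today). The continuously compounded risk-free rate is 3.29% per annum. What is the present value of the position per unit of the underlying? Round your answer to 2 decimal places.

PV(remaining dividends) I = 14.85·e^(−0.0329·5/12) + 4.35·e^(−0.0329·6/12) + 8.56·e^(−0.0329·7/12) = 27.3241
Current forward F = (S − I)·e^(rT) = (549.96 − 27.3241)·e^(0.0329·8/12) = 522.6359 × 1.022176 = 534.2259
Value (long) = (F − K)·e^(−rT) = (534.2259 − 481.26) × 0.978305 = 51.8168
Short position value = −(long value) = -₹51.82

-₹51.82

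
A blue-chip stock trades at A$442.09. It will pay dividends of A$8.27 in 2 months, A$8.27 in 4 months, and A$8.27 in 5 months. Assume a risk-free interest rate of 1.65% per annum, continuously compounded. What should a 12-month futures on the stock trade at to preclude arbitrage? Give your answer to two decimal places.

PV(dividends) I = 8.27·e^(−0.0165·2/12) + 8.27·e^(−0.0165·4/12) + 8.27·e^(−0.0165·5/12)
I = 8.2473 + 8.2246 + 8.2133 = 24.6852
F = (S − I)·e^(rT) = (442.09 − 24.6852) · e^(0.0165·12/12)
= 417.4048 · e^0.016500 = 417.4048 × 1.016637 = A$424.35

A$424.35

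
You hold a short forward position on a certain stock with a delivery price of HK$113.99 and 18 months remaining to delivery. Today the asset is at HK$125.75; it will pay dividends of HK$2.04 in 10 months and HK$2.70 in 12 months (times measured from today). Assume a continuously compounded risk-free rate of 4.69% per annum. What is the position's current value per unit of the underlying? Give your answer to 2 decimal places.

PV(remaining dividends) I = 2.04·e^(−0.0469·10/12) + 2.70·e^(−0.0469·12/12) = 4.5381
Current forward F = (S − I)·e^(rT) = (125.75 − 4.5381)·e^(0.0469·18/12) = 121.2119 × 1.072884 = 130.0463
Value (long) = (F − K)·e^(−rT) = (130.0463 − 113.99) × 0.932068 = 14.9656
Short position value = −(long value) = -HK$14.97

-HK$14.97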